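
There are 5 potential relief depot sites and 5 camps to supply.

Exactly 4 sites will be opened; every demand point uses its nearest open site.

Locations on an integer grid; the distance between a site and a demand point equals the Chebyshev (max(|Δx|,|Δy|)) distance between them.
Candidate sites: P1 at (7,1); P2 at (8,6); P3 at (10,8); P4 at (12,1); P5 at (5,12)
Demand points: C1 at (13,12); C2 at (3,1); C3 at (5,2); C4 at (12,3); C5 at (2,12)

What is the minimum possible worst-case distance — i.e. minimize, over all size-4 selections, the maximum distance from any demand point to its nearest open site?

4

Open {P1, P2, P3, P5}.
  Farthest demand point is C1 at distance 4 (to P3); all others are ≤ 4.
With {P1, P3, P4, P5} the worst case is 4.
With {P2, P3, P4, P5} the worst case is 5.
No size-4 selection achieves below 4.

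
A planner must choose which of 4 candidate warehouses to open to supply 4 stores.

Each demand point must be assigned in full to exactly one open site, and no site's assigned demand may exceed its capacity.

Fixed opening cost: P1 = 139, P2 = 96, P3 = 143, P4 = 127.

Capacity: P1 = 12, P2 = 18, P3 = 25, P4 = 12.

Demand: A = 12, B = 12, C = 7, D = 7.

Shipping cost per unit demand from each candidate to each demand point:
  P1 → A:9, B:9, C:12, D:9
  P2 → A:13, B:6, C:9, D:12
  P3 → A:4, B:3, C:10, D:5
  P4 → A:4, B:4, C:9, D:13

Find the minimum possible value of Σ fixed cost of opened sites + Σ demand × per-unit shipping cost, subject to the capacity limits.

Open {P2, P3}; cheapest assignment that respects the capacities:
  P2 (cap 18, load 14): C, D — cost 7×9 + 7×12 = 147
  P3 (cap 25, load 24): A, B — cost 12×4 + 12×3 = 84
  Shipping 231, fixed 239 → total 470.
  Any other capacity-feasible assignment to {P2, P3} ships for at least 231.
Compare {P2, P3, P4}: its best feasible assignment gives total 548.
Compare {P1, P2, P3}: its best feasible assignment gives total 588.
Every other set of open sites that can feasibly serve all demand totals ≥ 548 even under its best assignment. Minimum: 470.

470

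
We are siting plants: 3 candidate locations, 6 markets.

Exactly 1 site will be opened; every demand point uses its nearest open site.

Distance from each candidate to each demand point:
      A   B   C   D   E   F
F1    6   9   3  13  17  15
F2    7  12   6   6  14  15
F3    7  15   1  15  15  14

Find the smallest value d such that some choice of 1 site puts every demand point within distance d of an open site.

15

Open {F2}.
  Farthest demand point is F at distance 15 (to F2); all others are ≤ 15.
With {F3} the worst case is 15.
With {F1} the worst case is 17.
No size-1 selection achieves below 15.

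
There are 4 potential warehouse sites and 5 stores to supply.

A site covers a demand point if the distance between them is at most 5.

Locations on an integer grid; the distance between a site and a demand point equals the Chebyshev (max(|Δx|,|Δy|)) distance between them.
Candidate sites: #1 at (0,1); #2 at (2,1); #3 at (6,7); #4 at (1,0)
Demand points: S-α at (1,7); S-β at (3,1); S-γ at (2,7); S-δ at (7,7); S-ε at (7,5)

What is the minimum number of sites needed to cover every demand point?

Coverage sets (demand points within 5 of each site):
  #1: {S-β}
  #2: {S-β, S-ε}
  #3: {S-α, S-γ, S-δ, S-ε}
  #4: {S-β}
No single site covers all 5 demand points.
But {#1, #3} covers everything, so the minimum is 2.

2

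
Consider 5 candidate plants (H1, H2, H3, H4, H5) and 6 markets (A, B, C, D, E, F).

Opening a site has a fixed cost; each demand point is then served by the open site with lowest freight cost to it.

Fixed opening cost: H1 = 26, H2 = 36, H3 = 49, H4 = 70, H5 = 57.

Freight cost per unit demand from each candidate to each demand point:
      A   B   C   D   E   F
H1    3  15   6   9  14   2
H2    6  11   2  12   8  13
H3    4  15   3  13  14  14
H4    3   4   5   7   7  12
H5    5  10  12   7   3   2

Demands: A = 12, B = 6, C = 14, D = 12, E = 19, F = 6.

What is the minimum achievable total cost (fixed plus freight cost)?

394

Open {H2, H5}: assign each demand point to its cheapest open site.
  A→H5 12×5=60, B→H5 6×10=60, C→H2 14×2=28, D→H5 12×7=84, E→H5 19×3=57, F→H5 6×2=12
  freight cost 301, fixed 93 → total 394.
Compare {H1, H2, H5}: freight cost 277 + fixed 119 = 396.
Compare {H2, H4, H5}: freight cost 241 + fixed 163 = 404.
Compare {H3, H5}: freight cost 303 + fixed 106 = 409.
All other subsets cost ≥ 396. Minimum total cost: 394.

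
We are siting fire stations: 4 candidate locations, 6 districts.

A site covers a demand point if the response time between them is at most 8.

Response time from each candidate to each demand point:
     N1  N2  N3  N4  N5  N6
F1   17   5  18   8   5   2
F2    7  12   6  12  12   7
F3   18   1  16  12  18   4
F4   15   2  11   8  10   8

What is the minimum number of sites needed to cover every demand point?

2

Coverage sets (demand points within 8 of each site):
  F1: {N2, N4, N5, N6}
  F2: {N1, N3, N6}
  F3: {N2, N6}
  F4: {N2, N4, N6}
No single site covers all 6 demand points.
But {F1, F2} covers everything, so the minimum is 2.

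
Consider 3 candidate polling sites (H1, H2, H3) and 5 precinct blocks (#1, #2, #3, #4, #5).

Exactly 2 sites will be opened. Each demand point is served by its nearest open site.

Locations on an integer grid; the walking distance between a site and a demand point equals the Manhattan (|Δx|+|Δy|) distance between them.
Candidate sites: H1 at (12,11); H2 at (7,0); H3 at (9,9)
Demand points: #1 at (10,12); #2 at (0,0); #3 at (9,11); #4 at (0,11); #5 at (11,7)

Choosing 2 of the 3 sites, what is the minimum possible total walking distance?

28

Open {H2, H3}.
  #1→H3 4, #2→H2 7, #3→H3 2, #4→H3 11, #5→H3 4  ⇒ total 28.
Compare {H1, H2}: total 30.
Compare {H1, H3}: total 38.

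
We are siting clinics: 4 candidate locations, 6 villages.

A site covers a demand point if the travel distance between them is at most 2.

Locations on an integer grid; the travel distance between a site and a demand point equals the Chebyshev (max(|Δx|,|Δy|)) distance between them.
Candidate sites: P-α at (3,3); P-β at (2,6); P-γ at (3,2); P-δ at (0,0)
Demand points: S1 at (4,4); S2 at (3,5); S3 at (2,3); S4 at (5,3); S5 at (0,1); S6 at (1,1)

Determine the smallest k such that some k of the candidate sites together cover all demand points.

2

Coverage sets (demand points within 2 of each site):
  P-α: {S1, S2, S3, S4, S6}
  P-β: {S1, S2}
  P-γ: {S1, S3, S4, S6}
  P-δ: {S5, S6}
No single site covers all 6 demand points.
But {P-α, P-δ} covers everything, so the minimum is 2.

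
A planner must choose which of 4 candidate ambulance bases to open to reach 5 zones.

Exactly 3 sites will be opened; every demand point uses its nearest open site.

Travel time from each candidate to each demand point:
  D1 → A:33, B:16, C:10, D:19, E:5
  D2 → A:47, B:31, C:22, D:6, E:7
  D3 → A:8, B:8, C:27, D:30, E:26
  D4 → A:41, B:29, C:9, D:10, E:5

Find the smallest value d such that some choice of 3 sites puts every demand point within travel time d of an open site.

Open {D2, D3, D4}.
  Farthest demand point is C at travel time 9 (to D4); all others are ≤ 9.
With {D1, D2, D3} the worst case is 10.
With {D1, D3, D4} the worst case is 10.
No size-3 selection achieves below 9.

9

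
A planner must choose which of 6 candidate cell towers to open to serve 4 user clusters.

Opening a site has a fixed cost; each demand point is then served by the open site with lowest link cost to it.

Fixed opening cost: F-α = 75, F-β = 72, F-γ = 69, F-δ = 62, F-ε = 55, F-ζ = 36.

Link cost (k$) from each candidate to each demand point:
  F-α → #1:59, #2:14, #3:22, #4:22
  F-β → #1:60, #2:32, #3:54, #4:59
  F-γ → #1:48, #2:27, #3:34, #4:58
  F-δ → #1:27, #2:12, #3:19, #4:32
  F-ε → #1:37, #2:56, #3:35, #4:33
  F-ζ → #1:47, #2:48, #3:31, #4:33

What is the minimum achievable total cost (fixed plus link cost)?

152

Open {F-δ}: assign each demand point to its cheapest open site.
  #1→F-δ 27, #2→F-δ 12, #3→F-δ 19, #4→F-δ 32
  link cost 90, fixed 62 → total 152.
Compare {F-δ, F-ζ}: link cost 90 + fixed 98 = 188.
Compare {F-α}: link cost 117 + fixed 75 = 192.
Compare {F-ζ}: link cost 159 + fixed 36 = 195.
All other subsets cost ≥ 188. Minimum total cost: 152.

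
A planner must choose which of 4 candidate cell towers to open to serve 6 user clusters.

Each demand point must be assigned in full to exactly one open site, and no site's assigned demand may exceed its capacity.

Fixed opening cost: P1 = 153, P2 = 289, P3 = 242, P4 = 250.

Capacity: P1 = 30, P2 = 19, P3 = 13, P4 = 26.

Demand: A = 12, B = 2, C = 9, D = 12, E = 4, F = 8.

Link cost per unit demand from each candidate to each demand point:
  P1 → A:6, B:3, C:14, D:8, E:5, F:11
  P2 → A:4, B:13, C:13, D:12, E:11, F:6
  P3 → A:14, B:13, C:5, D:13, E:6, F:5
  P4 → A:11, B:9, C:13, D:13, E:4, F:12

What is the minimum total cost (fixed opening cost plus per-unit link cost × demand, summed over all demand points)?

801

Open {P1, P2}; cheapest assignment that respects the capacities:
  P1 (cap 30, load 30): A, B, D, E — cost 12×6 + 2×3 + 12×8 + 4×5 = 194
  P2 (cap 19, load 17): C, F — cost 9×13 + 8×6 = 165
  Shipping 359, fixed 442 → total 801.
  Any other capacity-feasible assignment to {P1, P2} ships for at least 359.
Compare {P1, P4}: its best feasible assignment gives total 806.
Compare {P1, P2, P3}: its best feasible assignment gives total 971.
Every other set of open sites that can feasibly serve all demand totals ≥ 806 even under its best assignment. Minimum: 801.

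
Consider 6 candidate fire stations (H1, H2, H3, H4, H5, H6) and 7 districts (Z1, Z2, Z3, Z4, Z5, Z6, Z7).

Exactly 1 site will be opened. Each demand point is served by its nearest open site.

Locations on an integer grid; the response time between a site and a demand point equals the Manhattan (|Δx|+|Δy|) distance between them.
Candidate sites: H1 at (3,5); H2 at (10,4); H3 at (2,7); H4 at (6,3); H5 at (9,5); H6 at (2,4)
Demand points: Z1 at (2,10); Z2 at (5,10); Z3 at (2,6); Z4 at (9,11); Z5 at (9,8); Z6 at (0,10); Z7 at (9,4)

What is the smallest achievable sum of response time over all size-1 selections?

Open {H3}.
  Z1→H3 3, Z2→H3 6, Z3→H3 1, Z4→H3 11, Z5→H3 8, Z6→H3 5, Z7→H3 10  ⇒ total 44.
Compare {H1}: total 51.
Compare {H5}: total 53.
No size-1 selection does better; minimum is 44.

44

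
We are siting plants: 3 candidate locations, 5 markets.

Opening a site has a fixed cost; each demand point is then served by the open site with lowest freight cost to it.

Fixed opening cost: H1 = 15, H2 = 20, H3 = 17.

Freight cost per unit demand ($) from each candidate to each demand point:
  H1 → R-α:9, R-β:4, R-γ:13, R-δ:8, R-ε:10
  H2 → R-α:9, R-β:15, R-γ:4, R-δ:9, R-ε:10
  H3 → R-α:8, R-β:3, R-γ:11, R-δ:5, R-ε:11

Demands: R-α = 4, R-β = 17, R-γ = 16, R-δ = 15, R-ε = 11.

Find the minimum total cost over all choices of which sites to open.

Open {H2, H3}: assign each demand point to its cheapest open site.
  R-α→H3 4×8=32, R-β→H3 17×3=51, R-γ→H2 16×4=64, R-δ→H3 15×5=75, R-ε→H2 11×10=110
  freight cost 332, fixed 37 → total 369.
Compare {H1, H2, H3}: freight cost 332 + fixed 52 = 384.
Compare {H1, H2}: freight cost 398 + fixed 35 = 433.
Compare {H3}: freight cost 455 + fixed 17 = 472.
All other subsets cost ≥ 384. Minimum total cost: 369.

369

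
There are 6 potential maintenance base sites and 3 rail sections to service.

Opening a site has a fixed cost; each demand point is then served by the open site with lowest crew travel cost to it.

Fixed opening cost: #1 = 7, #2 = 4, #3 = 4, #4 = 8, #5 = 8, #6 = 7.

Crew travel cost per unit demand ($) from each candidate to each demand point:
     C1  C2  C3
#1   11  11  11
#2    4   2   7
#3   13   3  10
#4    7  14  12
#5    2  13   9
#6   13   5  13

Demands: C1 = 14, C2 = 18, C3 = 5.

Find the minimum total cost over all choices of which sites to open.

Open {#2, #5}: assign each demand point to its cheapest open site.
  C1→#5 14×2=28, C2→#2 18×2=36, C3→#2 5×7=35
  crew travel cost 99, fixed 12 → total 111.
Compare {#2, #3, #5}: crew travel cost 99 + fixed 16 = 115.
Compare {#1, #2, #5}: crew travel cost 99 + fixed 19 = 118.
Compare {#2, #5, #6}: crew travel cost 99 + fixed 19 = 118.
All other subsets cost ≥ 115. Minimum total cost: 111.

111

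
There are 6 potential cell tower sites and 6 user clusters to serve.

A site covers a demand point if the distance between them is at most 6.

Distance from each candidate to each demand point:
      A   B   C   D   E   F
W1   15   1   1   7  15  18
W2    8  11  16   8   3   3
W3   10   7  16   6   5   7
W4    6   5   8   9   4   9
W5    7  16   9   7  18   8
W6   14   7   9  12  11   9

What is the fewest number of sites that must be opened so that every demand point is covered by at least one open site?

Coverage sets (demand points within 6 of each site):
  W1: {B, C}
  W2: {E, F}
  W3: {D, E}
  W4: {A, B, E}
  W5: {}
  W6: {}
No 3 sites suffice: every size-3 union leaves at least one demand point uncovered.
But {W1, W2, W3, W4} covers everything, so the minimum is 4.

4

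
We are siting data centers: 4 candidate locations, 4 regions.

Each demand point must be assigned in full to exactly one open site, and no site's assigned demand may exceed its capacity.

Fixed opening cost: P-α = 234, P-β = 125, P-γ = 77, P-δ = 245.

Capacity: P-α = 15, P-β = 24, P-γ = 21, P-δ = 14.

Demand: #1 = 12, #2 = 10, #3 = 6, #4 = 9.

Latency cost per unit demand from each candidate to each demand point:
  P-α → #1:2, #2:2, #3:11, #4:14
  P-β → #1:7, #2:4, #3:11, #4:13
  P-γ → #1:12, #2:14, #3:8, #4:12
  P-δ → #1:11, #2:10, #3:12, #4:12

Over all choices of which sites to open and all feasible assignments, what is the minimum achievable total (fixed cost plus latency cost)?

Open {P-β, P-γ}; cheapest assignment that respects the capacities:
  P-β (cap 24, load 22): #1, #2 — cost 12×7 + 10×4 = 124
  P-γ (cap 21, load 15): #3, #4 — cost 6×8 + 9×12 = 156
  Shipping 280, fixed 202 → total 482.
  Any other capacity-feasible assignment to {P-β, P-γ} ships for at least 280.
Compare {P-α, P-β, P-γ}: its best feasible assignment gives total 656.
Compare {P-α, P-β}: its best feasible assignment gives total 675.
Every other set of open sites that can feasibly serve all demand totals ≥ 656 even under its best assignment. Minimum: 482.

482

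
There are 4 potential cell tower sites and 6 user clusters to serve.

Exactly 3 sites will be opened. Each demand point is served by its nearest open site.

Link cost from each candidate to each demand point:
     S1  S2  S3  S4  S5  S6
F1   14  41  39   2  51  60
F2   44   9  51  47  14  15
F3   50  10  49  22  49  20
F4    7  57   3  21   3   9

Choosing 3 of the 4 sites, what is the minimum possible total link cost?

Open {F1, F2, F4}.
  S1→F4 7, S2→F2 9, S3→F4 3, S4→F1 2, S5→F4 3, S6→F4 9  ⇒ total 33.
Compare {F1, F3, F4}: total 34.
Compare {F2, F3, F4}: total 52.
No size-3 selection does better; minimum is 33.

33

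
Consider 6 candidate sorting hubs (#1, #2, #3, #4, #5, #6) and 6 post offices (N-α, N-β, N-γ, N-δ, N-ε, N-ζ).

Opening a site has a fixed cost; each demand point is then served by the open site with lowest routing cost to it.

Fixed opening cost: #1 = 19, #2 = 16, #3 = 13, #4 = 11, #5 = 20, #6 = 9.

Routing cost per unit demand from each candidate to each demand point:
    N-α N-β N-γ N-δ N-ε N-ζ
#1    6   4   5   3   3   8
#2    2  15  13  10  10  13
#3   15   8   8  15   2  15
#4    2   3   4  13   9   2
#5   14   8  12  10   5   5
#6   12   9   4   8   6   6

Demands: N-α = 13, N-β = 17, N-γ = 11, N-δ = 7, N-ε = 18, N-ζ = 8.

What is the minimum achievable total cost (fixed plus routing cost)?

Open {#1, #3, #4}: assign each demand point to its cheapest open site.
  N-α→#4 13×2=26, N-β→#4 17×3=51, N-γ→#4 11×4=44, N-δ→#1 7×3=21, N-ε→#3 18×2=36, N-ζ→#4 8×2=16
  routing cost 194, fixed 43 → total 237.
Compare {#1, #4}: routing cost 212 + fixed 30 = 242.
Compare {#1, #3, #4, #6}: routing cost 194 + fixed 52 = 246.
Compare {#1, #4, #6}: routing cost 212 + fixed 39 = 251.
All other subsets cost ≥ 242. Minimum total cost: 237.

237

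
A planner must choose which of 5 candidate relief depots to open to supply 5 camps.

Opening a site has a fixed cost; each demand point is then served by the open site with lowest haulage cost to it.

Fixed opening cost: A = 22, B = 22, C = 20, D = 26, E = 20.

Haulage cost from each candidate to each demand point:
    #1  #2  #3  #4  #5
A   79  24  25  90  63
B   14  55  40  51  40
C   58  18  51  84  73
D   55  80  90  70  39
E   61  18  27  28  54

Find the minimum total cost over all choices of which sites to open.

Open {B, E}: assign each demand point to its cheapest open site.
  #1→B 14, #2→E 18, #3→E 27, #4→E 28, #5→B 40
  haulage cost 127, fixed 42 → total 169.
Compare {A, B, E}: haulage cost 125 + fixed 64 = 189.
Compare {B, C, E}: haulage cost 127 + fixed 62 = 189.
Compare {B, D, E}: haulage cost 126 + fixed 68 = 194.
All other subsets cost ≥ 189. Minimum total cost: 169.

169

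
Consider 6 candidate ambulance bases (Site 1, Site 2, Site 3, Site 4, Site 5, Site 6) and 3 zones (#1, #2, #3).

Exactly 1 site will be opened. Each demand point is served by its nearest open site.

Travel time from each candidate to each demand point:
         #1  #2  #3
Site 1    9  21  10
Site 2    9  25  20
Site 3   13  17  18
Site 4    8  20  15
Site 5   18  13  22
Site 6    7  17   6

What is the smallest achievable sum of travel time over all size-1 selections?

Open {Site 6}.
  #1→Site 6 7, #2→Site 6 17, #3→Site 6 6  ⇒ total 30.
Compare {Site 1}: total 40.
Compare {Site 4}: total 43.
No size-1 selection does better; minimum is 30.

30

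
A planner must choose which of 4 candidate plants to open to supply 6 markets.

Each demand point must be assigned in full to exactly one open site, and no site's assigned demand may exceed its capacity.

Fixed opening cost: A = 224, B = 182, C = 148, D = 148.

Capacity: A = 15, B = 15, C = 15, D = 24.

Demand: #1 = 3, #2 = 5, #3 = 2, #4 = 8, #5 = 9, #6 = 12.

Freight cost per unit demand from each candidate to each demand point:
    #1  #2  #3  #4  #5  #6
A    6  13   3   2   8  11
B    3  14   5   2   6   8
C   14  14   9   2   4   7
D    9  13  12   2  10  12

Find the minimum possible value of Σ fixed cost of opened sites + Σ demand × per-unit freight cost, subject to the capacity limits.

Open {C, D}; cheapest assignment that respects the capacities:
  C (cap 15, load 15): #1, #6 — cost 3×14 + 12×7 = 126
  D (cap 24, load 24): #2, #3, #4, #5 — cost 5×13 + 2×12 + 8×2 + 9×10 = 195
  Shipping 321, fixed 296 → total 617.
  Any other capacity-feasible assignment to {C, D} ships for at least 321.
Compare {B, D}: its best feasible assignment gives total 630.
Compare {B, C, D}: its best feasible assignment gives total 716.
Every other set of open sites that can feasibly serve all demand totals ≥ 630 even under its best assignment. Minimum: 617.

617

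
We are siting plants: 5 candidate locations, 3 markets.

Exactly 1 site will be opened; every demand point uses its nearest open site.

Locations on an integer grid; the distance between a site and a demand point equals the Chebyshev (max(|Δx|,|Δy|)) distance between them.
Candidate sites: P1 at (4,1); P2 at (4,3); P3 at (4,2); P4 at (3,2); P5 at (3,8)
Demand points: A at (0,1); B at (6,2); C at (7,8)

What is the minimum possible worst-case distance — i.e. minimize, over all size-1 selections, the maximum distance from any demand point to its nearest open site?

Open {P2}.
  Farthest demand point is C at distance 5 (to P2); all others are ≤ 5.
With {P3} the worst case is 6.
With {P4} the worst case is 6.
No size-1 selection achieves below 5.

5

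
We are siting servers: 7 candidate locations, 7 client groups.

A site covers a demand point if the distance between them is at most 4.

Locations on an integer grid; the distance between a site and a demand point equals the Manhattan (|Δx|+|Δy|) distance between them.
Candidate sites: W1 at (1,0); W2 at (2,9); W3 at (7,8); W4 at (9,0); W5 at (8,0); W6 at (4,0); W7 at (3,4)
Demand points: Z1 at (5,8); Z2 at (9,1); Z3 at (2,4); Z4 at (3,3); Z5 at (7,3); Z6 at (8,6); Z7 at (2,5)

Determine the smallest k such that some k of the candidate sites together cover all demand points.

3

Coverage sets (demand points within 4 of each site):
  W1: {}
  W2: {Z1, Z7}
  W3: {Z1, Z6}
  W4: {Z2}
  W5: {Z2, Z5}
  W6: {Z4}
  W7: {Z3, Z4, Z7}
No 2 sites suffice: every size-2 union leaves at least one demand point uncovered.
But {W3, W5, W7} covers everything, so the minimum is 3.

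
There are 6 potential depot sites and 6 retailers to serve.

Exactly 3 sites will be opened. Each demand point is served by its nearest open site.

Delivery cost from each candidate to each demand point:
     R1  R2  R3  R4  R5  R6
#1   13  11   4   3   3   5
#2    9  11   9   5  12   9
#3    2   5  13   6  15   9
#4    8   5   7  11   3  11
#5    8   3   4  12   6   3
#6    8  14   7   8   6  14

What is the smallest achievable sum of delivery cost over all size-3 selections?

Open {#1, #3, #5}.
  R1→#3 2, R2→#5 3, R3→#1 4, R4→#1 3, R5→#1 3, R6→#5 3  ⇒ total 18.
Compare {#3, #4, #5}: total 21.
Compare {#1, #2, #3}: total 22.
No size-3 selection does better; minimum is 18.

18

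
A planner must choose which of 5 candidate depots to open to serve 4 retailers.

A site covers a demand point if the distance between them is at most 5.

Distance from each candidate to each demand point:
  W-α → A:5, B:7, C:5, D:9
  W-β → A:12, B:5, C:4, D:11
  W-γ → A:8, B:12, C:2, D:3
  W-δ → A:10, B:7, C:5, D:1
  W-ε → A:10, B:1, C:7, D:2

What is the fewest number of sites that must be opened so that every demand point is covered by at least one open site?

Coverage sets (demand points within 5 of each site):
  W-α: {A, C}
  W-β: {B, C}
  W-γ: {C, D}
  W-δ: {C, D}
  W-ε: {B, D}
No single site covers all 4 demand points.
But {W-α, W-ε} covers everything, so the minimum is 2.

2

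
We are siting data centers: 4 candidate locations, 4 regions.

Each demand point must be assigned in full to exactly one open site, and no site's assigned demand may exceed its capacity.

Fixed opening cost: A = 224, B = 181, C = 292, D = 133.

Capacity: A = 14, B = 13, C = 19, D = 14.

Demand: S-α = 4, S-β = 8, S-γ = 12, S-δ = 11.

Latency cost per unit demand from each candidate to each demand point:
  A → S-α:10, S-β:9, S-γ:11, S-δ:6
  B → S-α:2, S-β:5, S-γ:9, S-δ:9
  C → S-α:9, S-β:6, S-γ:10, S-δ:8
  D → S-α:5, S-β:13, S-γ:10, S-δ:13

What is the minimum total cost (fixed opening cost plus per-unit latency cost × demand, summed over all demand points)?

Open {A, B, D}; cheapest assignment that respects the capacities:
  A (cap 14, load 11): S-δ — cost 11×6 = 66
  B (cap 13, load 12): S-α, S-β — cost 4×2 + 8×5 = 48
  D (cap 14, load 12): S-γ — cost 12×10 = 120
  Shipping 234, fixed 538 → total 772.
  Any other capacity-feasible assignment to {A, B, D} ships for at least 234.
Compare {B, C, D}: its best feasible assignment gives total 862.
Compare {A, C, D}: its best feasible assignment gives total 919.
Every other set of open sites that can feasibly serve all demand totals ≥ 862 even under its best assignment. Minimum: 772.

772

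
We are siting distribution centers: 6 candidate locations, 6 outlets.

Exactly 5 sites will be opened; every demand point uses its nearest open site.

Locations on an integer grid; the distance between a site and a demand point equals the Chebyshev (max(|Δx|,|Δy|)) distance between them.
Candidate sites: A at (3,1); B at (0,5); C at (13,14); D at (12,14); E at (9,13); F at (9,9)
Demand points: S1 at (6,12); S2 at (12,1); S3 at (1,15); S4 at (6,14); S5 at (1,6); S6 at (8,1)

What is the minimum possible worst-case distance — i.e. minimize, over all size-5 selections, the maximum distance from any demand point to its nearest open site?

Open {A, B, C, D, F}.
  Farthest demand point is S2 at distance 8 (to F); all others are ≤ 8.
With {A, B, C, E, F} the worst case is 8.
With {A, B, D, E, F} the worst case is 8.
No size-5 selection achieves below 8.

8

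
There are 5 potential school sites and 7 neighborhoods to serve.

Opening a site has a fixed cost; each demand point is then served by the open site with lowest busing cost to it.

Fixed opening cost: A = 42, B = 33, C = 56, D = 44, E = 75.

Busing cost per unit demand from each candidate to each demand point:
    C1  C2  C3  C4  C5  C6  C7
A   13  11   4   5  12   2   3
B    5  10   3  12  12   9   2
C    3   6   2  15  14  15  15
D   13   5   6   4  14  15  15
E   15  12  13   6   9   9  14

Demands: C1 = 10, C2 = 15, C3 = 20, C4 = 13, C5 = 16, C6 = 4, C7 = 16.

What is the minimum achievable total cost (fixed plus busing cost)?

Open {A, C}: assign each demand point to its cheapest open site.
  C1→C 10×3=30, C2→C 15×6=90, C3→C 20×2=40, C4→A 13×5=65, C5→A 16×12=192, C6→A 4×2=8, C7→A 16×3=48
  busing cost 473, fixed 98 → total 571.
Compare {B, D}: busing cost 497 + fixed 77 = 574.
Compare {A, C, D}: busing cost 445 + fixed 142 = 587.
Compare {A, B, C}: busing cost 457 + fixed 131 = 588.
All other subsets cost ≥ 574. Minimum total cost: 571.

571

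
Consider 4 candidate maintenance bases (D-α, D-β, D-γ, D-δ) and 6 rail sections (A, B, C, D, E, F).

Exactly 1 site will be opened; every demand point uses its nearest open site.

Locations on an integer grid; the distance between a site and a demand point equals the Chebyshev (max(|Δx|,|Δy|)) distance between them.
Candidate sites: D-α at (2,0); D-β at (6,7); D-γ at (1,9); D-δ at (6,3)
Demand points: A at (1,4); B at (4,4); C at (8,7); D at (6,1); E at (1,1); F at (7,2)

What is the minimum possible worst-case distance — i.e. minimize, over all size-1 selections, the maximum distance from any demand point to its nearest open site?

5

Open {D-δ}.
  Farthest demand point is A at distance 5 (to D-δ); all others are ≤ 5.
With {D-β} the worst case is 6.
With {D-α} the worst case is 7.
No size-1 selection achieves below 5.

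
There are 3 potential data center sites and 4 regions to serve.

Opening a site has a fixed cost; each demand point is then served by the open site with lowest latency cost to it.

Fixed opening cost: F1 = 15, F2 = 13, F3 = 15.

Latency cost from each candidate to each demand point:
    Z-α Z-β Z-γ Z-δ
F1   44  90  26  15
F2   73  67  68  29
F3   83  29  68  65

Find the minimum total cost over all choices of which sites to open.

144

Open {F1, F3}: assign each demand point to its cheapest open site.
  Z-α→F1 44, Z-β→F3 29, Z-γ→F1 26, Z-δ→F1 15
  latency cost 114, fixed 30 → total 144.
Compare {F1, F2, F3}: latency cost 114 + fixed 43 = 157.
Compare {F1, F2}: latency cost 152 + fixed 28 = 180.
Compare {F1}: latency cost 175 + fixed 15 = 190.
All other subsets cost ≥ 157. Minimum total cost: 144.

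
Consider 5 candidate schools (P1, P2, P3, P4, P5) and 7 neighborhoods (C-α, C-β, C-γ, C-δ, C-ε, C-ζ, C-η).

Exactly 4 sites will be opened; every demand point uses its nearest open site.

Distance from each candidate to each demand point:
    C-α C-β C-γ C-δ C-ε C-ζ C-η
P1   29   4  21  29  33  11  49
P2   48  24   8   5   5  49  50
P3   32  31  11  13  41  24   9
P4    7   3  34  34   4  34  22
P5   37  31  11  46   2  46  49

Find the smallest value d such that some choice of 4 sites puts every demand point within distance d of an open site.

11

Open {P1, P2, P3, P4}.
  Farthest demand point is C-ζ at distance 11 (to P1); all others are ≤ 11.
With {P1, P3, P4, P5} the worst case is 13.
With {P1, P2, P4, P5} the worst case is 22.
No size-4 selection achieves below 11.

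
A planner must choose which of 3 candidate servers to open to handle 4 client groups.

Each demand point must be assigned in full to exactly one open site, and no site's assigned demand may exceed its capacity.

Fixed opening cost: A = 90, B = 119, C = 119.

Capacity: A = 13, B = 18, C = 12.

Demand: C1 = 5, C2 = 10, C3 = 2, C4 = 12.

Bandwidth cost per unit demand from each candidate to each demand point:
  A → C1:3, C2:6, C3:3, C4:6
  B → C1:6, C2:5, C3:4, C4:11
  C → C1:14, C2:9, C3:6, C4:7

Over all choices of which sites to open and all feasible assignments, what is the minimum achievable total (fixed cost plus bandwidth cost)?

369

Open {A, B}; cheapest assignment that respects the capacities:
  A (cap 13, load 12): C4 — cost 12×6 = 72
  B (cap 18, load 17): C1, C2, C3 — cost 5×6 + 10×5 + 2×4 = 88
  Shipping 160, fixed 209 → total 369.
  Any other capacity-feasible assignment to {A, B} ships for at least 160.
Compare {B, C}: its best feasible assignment gives total 410.
Compare {A, B, C}: its best feasible assignment gives total 483.
Every other set of open sites that can feasibly serve all demand totals ≥ 410 even under its best assignment. Minimum: 369.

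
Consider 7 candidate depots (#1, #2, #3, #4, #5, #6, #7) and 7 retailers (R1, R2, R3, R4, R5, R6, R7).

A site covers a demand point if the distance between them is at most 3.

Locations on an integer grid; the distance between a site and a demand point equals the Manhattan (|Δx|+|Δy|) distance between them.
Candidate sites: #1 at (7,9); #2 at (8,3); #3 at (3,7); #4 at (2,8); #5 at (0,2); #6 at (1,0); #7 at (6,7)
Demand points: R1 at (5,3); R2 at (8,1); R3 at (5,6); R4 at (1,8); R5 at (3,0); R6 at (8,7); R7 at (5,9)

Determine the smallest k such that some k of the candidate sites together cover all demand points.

4

Coverage sets (demand points within 3 of each site):
  #1: {R6, R7}
  #2: {R1, R2}
  #3: {R3, R4}
  #4: {R4}
  #5: {}
  #6: {R5}
  #7: {R3, R6, R7}
No 3 sites suffice: every size-3 union leaves at least one demand point uncovered.
But {#1, #2, #3, #6} covers everything, so the minimum is 4.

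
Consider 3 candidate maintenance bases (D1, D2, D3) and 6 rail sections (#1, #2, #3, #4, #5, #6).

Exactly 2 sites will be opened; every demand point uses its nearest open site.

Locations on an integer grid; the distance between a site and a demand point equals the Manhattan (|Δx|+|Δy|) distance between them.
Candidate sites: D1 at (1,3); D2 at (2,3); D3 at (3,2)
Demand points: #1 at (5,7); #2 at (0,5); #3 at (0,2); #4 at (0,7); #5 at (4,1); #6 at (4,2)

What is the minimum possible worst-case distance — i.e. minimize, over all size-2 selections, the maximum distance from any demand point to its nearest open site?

Open {D1, D2}.
  Farthest demand point is #1 at distance 7 (to D2); all others are ≤ 7.
With {D1, D3} the worst case is 7.
With {D2, D3} the worst case is 7.
No size-2 selection achieves below 7.

7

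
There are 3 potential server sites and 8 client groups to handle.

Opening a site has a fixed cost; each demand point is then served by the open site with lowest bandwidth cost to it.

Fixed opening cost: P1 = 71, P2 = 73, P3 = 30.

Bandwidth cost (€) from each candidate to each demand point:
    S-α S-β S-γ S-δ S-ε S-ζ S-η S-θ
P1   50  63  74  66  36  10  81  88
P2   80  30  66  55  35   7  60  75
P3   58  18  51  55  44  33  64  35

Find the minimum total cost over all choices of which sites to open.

Open {P3}: assign each demand point to its cheapest open site.
  S-α→P3 58, S-β→P3 18, S-γ→P3 51, S-δ→P3 55, S-ε→P3 44, S-ζ→P3 33, S-η→P3 64, S-θ→P3 35
  bandwidth cost 358, fixed 30 → total 388.
Compare {P1, P3}: bandwidth cost 319 + fixed 101 = 420.
Compare {P2, P3}: bandwidth cost 319 + fixed 103 = 422.
Compare {P2}: bandwidth cost 408 + fixed 73 = 481.
All other subsets cost ≥ 420. Minimum total cost: 388.

388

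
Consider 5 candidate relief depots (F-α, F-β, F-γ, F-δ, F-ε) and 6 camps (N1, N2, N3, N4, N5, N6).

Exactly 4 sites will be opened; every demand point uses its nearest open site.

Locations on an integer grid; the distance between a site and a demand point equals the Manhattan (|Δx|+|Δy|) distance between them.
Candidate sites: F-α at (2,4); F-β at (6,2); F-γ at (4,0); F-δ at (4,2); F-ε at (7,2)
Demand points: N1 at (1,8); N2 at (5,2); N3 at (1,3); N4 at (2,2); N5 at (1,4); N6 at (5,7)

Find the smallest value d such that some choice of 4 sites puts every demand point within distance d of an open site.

6

Open {F-α, F-β, F-γ, F-δ}.
  Farthest demand point is N6 at distance 6 (to F-α); all others are ≤ 6.
With {F-α, F-β, F-γ, F-ε} the worst case is 6.
With {F-α, F-β, F-δ, F-ε} the worst case is 6.
No size-4 selection achieves below 6.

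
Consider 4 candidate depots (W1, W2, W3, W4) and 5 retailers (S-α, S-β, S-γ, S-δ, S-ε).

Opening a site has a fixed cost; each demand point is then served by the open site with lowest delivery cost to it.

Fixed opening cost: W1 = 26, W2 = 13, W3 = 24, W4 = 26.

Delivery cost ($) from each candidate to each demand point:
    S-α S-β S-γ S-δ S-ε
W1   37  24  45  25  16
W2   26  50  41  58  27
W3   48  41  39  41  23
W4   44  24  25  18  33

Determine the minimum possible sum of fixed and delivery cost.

Open {W2, W4}: assign each demand point to its cheapest open site.
  S-α→W2 26, S-β→W4 24, S-γ→W4 25, S-δ→W4 18, S-ε→W2 27
  delivery cost 120, fixed 39 → total 159.
Compare {W4}: delivery cost 144 + fixed 26 = 170.
Compare {W1, W2}: delivery cost 132 + fixed 39 = 171.
Compare {W1, W4}: delivery cost 120 + fixed 52 = 172.
All other subsets cost ≥ 170. Minimum total cost: 159.

159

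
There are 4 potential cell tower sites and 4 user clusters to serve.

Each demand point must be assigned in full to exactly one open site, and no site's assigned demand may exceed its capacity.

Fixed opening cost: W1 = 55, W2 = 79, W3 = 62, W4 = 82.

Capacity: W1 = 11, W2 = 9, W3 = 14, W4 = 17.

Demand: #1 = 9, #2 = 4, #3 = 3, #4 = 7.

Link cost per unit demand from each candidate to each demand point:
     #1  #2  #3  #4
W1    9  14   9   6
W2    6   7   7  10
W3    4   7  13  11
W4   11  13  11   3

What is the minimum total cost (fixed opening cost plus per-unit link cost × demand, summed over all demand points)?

Open {W1, W3}; cheapest assignment that respects the capacities:
  W1 (cap 11, load 10): #3, #4 — cost 3×9 + 7×6 = 69
  W3 (cap 14, load 13): #1, #2 — cost 9×4 + 4×7 = 64
  Shipping 133, fixed 117 → total 250.
  Any other capacity-feasible assignment to {W1, W3} ships for at least 133.
Compare {W3, W4}: its best feasible assignment gives total 262.
Compare {W1, W3, W4}: its best feasible assignment gives total 311.
Every other set of open sites that can feasibly serve all demand totals ≥ 262 even under its best assignment. Minimum: 250.

250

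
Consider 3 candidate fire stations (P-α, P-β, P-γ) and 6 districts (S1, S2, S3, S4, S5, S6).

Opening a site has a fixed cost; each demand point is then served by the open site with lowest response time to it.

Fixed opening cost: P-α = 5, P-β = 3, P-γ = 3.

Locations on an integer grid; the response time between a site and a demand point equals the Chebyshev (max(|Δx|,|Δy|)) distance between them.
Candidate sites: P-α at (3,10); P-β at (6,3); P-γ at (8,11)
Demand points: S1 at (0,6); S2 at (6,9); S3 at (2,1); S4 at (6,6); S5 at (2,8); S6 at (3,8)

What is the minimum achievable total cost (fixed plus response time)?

Open {P-α, P-β}: assign each demand point to its cheapest open site.
  S1→P-α 4, S2→P-α 3, S3→P-β 4, S4→P-β 3, S5→P-α 2, S6→P-α 2
  response time 18, fixed 8 → total 26.
Compare {P-α, P-β, P-γ}: response time 17 + fixed 11 = 28.
Compare {P-α}: response time 24 + fixed 5 = 29.
Compare {P-α, P-γ}: response time 23 + fixed 8 = 31.
All other subsets cost ≥ 28. Minimum total cost: 26.

26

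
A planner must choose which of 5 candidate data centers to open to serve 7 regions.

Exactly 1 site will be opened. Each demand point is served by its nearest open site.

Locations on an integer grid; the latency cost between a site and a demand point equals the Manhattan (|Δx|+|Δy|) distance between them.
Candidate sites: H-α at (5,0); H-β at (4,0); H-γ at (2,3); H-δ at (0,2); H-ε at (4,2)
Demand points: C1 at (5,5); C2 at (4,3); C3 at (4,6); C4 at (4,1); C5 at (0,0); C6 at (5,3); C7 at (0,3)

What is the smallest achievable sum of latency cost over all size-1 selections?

23

Open {H-ε}.
  C1→H-ε 4, C2→H-ε 1, C3→H-ε 4, C4→H-ε 1, C5→H-ε 6, C6→H-ε 2, C7→H-ε 5  ⇒ total 23.
Compare {H-γ}: total 26.
Compare {H-β}: total 31.
No size-1 selection does better; minimum is 23.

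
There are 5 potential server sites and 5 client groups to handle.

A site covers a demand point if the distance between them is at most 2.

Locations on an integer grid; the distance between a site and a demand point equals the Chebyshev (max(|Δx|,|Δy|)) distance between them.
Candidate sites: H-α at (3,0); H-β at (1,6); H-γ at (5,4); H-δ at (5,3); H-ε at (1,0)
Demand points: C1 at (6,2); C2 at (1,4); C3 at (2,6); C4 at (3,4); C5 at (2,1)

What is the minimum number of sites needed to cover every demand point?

3

Coverage sets (demand points within 2 of each site):
  H-α: {C5}
  H-β: {C2, C3, C4}
  H-γ: {C1, C4}
  H-δ: {C1, C4}
  H-ε: {C5}
No 2 sites suffice: every size-2 union leaves at least one demand point uncovered.
But {H-α, H-β, H-γ} covers everything, so the minimum is 3.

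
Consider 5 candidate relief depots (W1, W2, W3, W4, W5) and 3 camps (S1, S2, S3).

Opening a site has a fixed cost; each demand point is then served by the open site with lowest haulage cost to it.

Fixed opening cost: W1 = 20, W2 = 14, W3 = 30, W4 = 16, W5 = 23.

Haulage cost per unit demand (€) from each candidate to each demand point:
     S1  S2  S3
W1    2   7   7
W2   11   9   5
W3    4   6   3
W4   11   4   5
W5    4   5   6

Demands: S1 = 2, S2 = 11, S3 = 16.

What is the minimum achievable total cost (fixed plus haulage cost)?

146

Open {W3, W4}: assign each demand point to its cheapest open site.
  S1→W3 2×4=8, S2→W4 11×4=44, S3→W3 16×3=48
  haulage cost 100, fixed 46 → total 146.
Compare {W3}: haulage cost 122 + fixed 30 = 152.
Compare {W2, W3, W4}: haulage cost 100 + fixed 60 = 160.
Compare {W4}: haulage cost 146 + fixed 16 = 162.
All other subsets cost ≥ 152. Minimum total cost: 146.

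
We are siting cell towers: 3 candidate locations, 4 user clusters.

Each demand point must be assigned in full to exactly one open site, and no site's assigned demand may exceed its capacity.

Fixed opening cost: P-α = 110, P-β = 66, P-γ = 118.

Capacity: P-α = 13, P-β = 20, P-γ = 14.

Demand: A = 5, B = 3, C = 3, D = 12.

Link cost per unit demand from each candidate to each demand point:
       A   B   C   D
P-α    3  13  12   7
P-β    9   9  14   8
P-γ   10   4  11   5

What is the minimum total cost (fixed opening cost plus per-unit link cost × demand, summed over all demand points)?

350

Open {P-α, P-β}; cheapest assignment that respects the capacities:
  P-α (cap 13, load 8): A, C — cost 5×3 + 3×12 = 51
  P-β (cap 20, load 15): B, D — cost 3×9 + 12×8 = 123
  Shipping 174, fixed 176 → total 350.
  Any other capacity-feasible assignment to {P-α, P-β} ships for at least 174.
Compare {P-β, P-γ}: its best feasible assignment gives total 358.
Compare {P-α, P-γ}: its best feasible assignment gives total 378.
Every other set of open sites that can feasibly serve all demand totals ≥ 358 even under its best assignment. Minimum: 350.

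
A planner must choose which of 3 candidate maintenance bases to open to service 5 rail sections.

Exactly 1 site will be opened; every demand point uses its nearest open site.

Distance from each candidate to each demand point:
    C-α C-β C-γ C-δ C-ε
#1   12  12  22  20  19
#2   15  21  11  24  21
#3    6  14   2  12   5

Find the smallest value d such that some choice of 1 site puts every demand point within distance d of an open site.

14

Open {#3}.
  Farthest demand point is C-β at distance 14 (to #3); all others are ≤ 14.
With {#1} the worst case is 22.
With {#2} the worst case is 24.
No size-1 selection achieves below 14.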